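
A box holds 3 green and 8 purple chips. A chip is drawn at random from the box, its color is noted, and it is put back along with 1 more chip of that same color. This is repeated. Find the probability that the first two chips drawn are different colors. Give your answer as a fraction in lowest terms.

Either purple then green, or green then purple; after the first draw the total is 12.
P = (8/11)·(3/12) + (3/11)·(8/12) = 4/11 ≈ 0.3636.

4/11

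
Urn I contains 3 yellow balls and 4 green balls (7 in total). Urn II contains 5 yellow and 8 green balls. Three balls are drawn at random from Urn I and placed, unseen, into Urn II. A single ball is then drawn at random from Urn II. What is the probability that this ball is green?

17/28

Condition on how many of the transferred balls are green (from Urn I: 4 green of 7; then Urn II has 16 total).
  0 green: C(4,0)C(3,3)/C(7,3) = 1/35; then P = 8/16
  1 green: C(4,1)C(3,2)/C(7,3) = 12/35; then P = 9/16
  2 green: C(4,2)C(3,1)/C(7,3) = 18/35; then P = 10/16
  3 green: C(4,3)C(3,0)/C(7,3) = 4/35; then P = 11/16
P(green from Urn II) = 17/28 ≈ 0.6071.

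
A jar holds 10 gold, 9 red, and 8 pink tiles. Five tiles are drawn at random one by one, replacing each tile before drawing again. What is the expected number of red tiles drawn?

By linearity of expectation, E[X] = Σ P(draw i is red); each independent draw has P(red) = 9/27.
E[X] = 5 · 9/27 = 5/3 ≈ 1.6667.

5/3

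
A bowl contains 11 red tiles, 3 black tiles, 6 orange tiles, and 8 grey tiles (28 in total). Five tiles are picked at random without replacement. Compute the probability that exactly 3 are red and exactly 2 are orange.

55/2184

Unordered draws without replacement: count favorable combinations over C(28,5).
Favorable = C(11,3) · C(3,0) · C(6,2) · C(8,0) = 2475; total = C(28,5) = 98280.
P = 2475/98280 = 55/2184 ≈ 0.0252.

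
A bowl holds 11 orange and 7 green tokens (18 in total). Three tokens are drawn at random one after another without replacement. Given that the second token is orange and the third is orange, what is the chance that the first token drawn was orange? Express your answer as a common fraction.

P(first=orange and the second token is orange and the third is orange) = (11/18)·(10/17)·(9/16) = 55/272.
P(E) = Σ over first color = 55/272 + 385/2448 = 55/153.
By Bayes, P(first=orange | E) = 55/272 / 55/153 = 9/16 ≈ 0.5625.

9/16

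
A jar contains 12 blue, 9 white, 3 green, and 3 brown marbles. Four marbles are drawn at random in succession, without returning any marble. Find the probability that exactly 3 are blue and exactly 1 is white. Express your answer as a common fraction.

Unordered draws without replacement: count favorable combinations over C(27,4).
Favorable = C(12,3) · C(9,1) · C(3,0) · C(3,0) = 1980; total = C(27,4) = 17550.
P = 1980/17550 = 22/195 ≈ 0.1128.

22/195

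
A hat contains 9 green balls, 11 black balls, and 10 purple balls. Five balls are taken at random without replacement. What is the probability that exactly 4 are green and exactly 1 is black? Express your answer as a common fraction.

11/1131

Unordered draws without replacement: count favorable combinations over C(30,5).
Favorable = C(9,4) · C(11,1) · C(10,0) = 1386; total = C(30,5) = 142506.
P = 1386/142506 = 11/1131 ≈ 0.0097.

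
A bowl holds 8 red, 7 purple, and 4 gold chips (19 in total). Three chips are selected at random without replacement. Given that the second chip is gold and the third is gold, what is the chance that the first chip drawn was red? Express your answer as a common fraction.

8/17

P(first=red and the second chip is gold and the third is gold) = (8/19)·(4/18)·(3/17) = 16/969.
P(E) = Σ over first color = 16/969 + 14/969 + 4/969 = 2/57.
By Bayes, P(first=red | E) = 16/969 / 2/57 = 8/17 ≈ 0.4706.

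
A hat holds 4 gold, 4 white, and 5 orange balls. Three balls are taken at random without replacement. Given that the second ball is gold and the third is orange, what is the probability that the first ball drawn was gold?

3/11

P(first=gold and the second ball is gold and the third is orange) = (4/13)·(3/12)·(5/11) = 5/143.
P(E) = Σ over first color = 5/143 + 20/429 + 20/429 = 5/39.
By Bayes, P(first=gold | E) = 5/143 / 5/39 = 3/11 ≈ 0.2727.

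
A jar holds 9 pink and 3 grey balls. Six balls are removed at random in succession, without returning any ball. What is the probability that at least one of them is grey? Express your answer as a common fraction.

10/11

Use the complement: P(at least one grey) = 1 − P(no grey).
P(none) = C(9,6)/C(12,6) = 84/924.
So P = 1 − 84/924 = 10/11 ≈ 0.9091.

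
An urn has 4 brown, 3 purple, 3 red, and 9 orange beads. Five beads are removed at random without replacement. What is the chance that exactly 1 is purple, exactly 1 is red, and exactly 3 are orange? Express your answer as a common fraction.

Unordered draws without replacement: count favorable combinations over C(19,5).
Favorable = C(4,0) · C(3,1) · C(3,1) · C(9,3) = 756; total = C(19,5) = 11628.
P = 756/11628 = 21/323 ≈ 0.0650.

21/323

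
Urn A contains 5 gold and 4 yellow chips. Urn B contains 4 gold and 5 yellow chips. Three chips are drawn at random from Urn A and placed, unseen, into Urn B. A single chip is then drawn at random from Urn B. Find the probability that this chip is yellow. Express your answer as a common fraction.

Condition on how many of the transferred chips are yellow (from Urn A: 4 yellow of 9; then Urn B has 12 total).
  0 yellow: C(4,0)C(5,3)/C(9,3) = 5/42; then P = 5/12
  1 yellow: C(4,1)C(5,2)/C(9,3) = 10/21; then P = 6/12
  2 yellow: C(4,2)C(5,1)/C(9,3) = 5/14; then P = 7/12
  3 yellow: C(4,3)C(5,0)/C(9,3) = 1/21; then P = 8/12
P(yellow from Urn B) = 19/36 ≈ 0.5278.

19/36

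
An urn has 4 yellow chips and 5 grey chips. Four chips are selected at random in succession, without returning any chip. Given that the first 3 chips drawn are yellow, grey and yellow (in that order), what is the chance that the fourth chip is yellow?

After removing 2 yellow, 1 grey, the urn has 2 yellow out of 6 remaining.
P(fourth is yellow | given) = 2/6 = 1/3 ≈ 0.3333.

1/3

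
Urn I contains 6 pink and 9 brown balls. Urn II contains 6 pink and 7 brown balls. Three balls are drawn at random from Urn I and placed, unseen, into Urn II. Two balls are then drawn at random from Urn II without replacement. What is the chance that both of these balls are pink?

Condition on how many of the transferred balls are pink (from Urn I: 6 pink of 15; then Urn II has 16 total).
  0 pink: C(6,0)C(9,3)/C(15,3) = 12/65; then P = C(6,2)/C(16,2) = 1/8
  1 pink: C(6,1)C(9,2)/C(15,3) = 216/455; then P = C(7,2)/C(16,2) = 7/40
  2 pink: C(6,2)C(9,1)/C(15,3) = 27/91; then P = C(8,2)/C(16,2) = 7/30
  3 pink: C(6,3)C(9,0)/C(15,3) = 4/91; then P = C(9,2)/C(16,2) = 3/10
P(both pink) = 33/175 ≈ 0.1886.

33/175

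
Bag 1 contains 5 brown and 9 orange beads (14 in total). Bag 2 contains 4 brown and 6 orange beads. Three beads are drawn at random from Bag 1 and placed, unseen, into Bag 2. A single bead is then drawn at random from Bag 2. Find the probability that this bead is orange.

Condition on how many of the transferred beads are orange (from Bag 1: 9 orange of 14; then Bag 2 has 13 total).
  0 orange: C(9,0)C(5,3)/C(14,3) = 5/182; then P = 6/13
  1 orange: C(9,1)C(5,2)/C(14,3) = 45/182; then P = 7/13
  2 orange: C(9,2)C(5,1)/C(14,3) = 45/91; then P = 8/13
  3 orange: C(9,3)C(5,0)/C(14,3) = 3/13; then P = 9/13
P(orange from Bag 2) = 111/182 ≈ 0.6099.

111/182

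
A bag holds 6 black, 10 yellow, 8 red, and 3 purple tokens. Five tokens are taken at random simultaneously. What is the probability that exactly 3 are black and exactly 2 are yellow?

10/897

Unordered draws without replacement: count favorable combinations over C(27,5).
Favorable = C(6,3) · C(10,2) · C(8,0) · C(3,0) = 900; total = C(27,5) = 80730.
P = 900/80730 = 10/897 ≈ 0.0111.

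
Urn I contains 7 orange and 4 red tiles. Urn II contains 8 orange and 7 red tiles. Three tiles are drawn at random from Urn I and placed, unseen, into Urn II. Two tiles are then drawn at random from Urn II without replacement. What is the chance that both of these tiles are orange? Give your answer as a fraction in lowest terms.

Condition on how many of the transferred tiles are orange (from Urn I: 7 orange of 11; then Urn II has 18 total).
  0 orange: C(7,0)C(4,3)/C(11,3) = 4/165; then P = C(8,2)/C(18,2) = 28/153
  1 orange: C(7,1)C(4,2)/C(11,3) = 14/55; then P = C(9,2)/C(18,2) = 4/17
  2 orange: C(7,2)C(4,1)/C(11,3) = 28/55; then P = C(10,2)/C(18,2) = 5/17
  3 orange: C(7,3)C(4,0)/C(11,3) = 7/33; then P = C(11,2)/C(18,2) = 55/153
P(both orange) = 2443/8415 ≈ 0.2903.

2443/8415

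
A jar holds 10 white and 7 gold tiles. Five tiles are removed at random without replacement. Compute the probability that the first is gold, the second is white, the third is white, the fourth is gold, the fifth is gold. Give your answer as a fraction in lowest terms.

Multiply the conditional probability of each draw in order, without replacement, so each draw removes one from its color and from the total.
P = (7/17) · (10/16) · (9/15) · (6/14) · (5/13) = 45/1768 ≈ 0.0255.

45/1768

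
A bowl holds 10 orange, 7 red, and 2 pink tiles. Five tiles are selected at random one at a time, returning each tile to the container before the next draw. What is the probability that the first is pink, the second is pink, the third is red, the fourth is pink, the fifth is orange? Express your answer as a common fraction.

560/2476099

Multiply the conditional probability of each draw in order, with replacement (the composition resets each draw).
P = (2/19) · (2/19) · (7/19) · (2/19) · (10/19) = 560/2476099 ≈ 0.0002.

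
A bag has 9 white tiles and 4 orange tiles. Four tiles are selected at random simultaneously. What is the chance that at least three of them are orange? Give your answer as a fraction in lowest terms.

Sum the hypergeometric tail for j = 3,…,4 orange tiles.
Favorable = C(4,3)·C(9,1) + C(4,4)·C(9,0) = 37; total = C(13,4) = 715.
P = 37/715 = 37/715 ≈ 0.0517.

37/715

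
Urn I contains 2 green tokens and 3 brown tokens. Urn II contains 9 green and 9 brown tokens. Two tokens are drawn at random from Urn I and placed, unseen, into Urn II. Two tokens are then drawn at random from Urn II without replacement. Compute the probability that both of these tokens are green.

433/1900

Condition on how many of the transferred tokens are green (from Urn I: 2 green of 5; then Urn II has 20 total).
  0 green: C(2,0)C(3,2)/C(5,2) = 3/10; then P = C(9,2)/C(20,2) = 18/95
  1 green: C(2,1)C(3,1)/C(5,2) = 3/5; then P = C(10,2)/C(20,2) = 9/38
  2 green: C(2,2)C(3,0)/C(5,2) = 1/10; then P = C(11,2)/C(20,2) = 11/38
P(both green) = 433/1900 ≈ 0.2279.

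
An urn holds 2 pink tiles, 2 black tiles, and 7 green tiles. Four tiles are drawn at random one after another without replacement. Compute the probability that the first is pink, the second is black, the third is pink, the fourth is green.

Multiply the conditional probability of each draw in order, without replacement, so each draw removes one from its color and from the total.
P = (2/11) · (2/10) · (1/9) · (7/8) = 7/1980 ≈ 0.0035.

7/1980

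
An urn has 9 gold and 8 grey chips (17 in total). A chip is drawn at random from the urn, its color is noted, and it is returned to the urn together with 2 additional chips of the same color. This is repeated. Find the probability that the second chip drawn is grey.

Condition on the first draw. If first is grey (prob 8/17), second-grey has prob (10)/(19); if not (prob 9/17), it has prob 8/(19).
P = (8/17)·(10/19) + (9/17)·(8/19) = 8/17 ≈ 0.4706.

8/17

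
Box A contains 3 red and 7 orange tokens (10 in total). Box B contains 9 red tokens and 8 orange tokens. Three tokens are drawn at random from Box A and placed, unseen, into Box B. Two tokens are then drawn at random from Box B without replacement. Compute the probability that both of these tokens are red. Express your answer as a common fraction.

443/1900

Condition on how many of the transferred tokens are red (from Box A: 3 red of 10; then Box B has 20 total).
  0 red: C(3,0)C(7,3)/C(10,3) = 7/24; then P = C(9,2)/C(20,2) = 18/95
  1 red: C(3,1)C(7,2)/C(10,3) = 21/40; then P = C(10,2)/C(20,2) = 9/38
  2 red: C(3,2)C(7,1)/C(10,3) = 7/40; then P = C(11,2)/C(20,2) = 11/38
  3 red: C(3,3)C(7,0)/C(10,3) = 1/120; then P = C(12,2)/C(20,2) = 33/95
P(both red) = 443/1900 ≈ 0.2332.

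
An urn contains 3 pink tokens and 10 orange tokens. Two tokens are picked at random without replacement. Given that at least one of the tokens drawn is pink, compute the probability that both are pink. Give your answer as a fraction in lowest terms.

1/11

P(both pink) = C(3,2)/C(13,2) = 1/26; P(at least one pink) = 1 − C(10,2)/C(13,2) = 11/26.
Since 'both pink' ⊆ 'at least one pink', P(both | at least one) = 1/26 / 11/26 = 1/11 ≈ 0.0909.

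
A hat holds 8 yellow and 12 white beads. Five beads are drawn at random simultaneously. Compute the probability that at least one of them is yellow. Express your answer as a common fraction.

Use the complement: P(at least one yellow) = 1 − P(no yellow).
P(none) = C(12,5)/C(20,5) = 792/15504.
So P = 1 − 792/15504 = 613/646 ≈ 0.9489.

613/646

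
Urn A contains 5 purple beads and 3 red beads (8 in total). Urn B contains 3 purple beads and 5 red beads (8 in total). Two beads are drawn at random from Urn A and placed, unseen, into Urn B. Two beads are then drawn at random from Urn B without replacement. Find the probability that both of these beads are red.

Condition on how many of the transferred beads are red (from Urn A: 3 red of 8; then Urn B has 10 total).
  0 red: C(3,0)C(5,2)/C(8,2) = 5/14; then P = C(5,2)/C(10,2) = 2/9
  1 red: C(3,1)C(5,1)/C(8,2) = 15/28; then P = C(6,2)/C(10,2) = 1/3
  2 red: C(3,2)C(5,0)/C(8,2) = 3/28; then P = C(7,2)/C(10,2) = 7/15
P(both red) = 97/315 ≈ 0.3079.

97/315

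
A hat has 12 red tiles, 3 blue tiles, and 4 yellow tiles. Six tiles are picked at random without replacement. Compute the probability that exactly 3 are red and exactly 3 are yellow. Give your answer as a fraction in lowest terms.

220/6783

Unordered draws without replacement: count favorable combinations over C(19,6).
Favorable = C(12,3) · C(3,0) · C(4,3) = 880; total = C(19,6) = 27132.
P = 880/27132 = 220/6783 ≈ 0.0324.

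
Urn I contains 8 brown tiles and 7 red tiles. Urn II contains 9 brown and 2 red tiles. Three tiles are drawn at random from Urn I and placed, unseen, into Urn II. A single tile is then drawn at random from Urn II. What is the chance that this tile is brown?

53/70

Condition on how many of the transferred tiles are brown (from Urn I: 8 brown of 15; then Urn II has 14 total).
  0 brown: C(8,0)C(7,3)/C(15,3) = 1/13; then P = 9/14
  1 brown: C(8,1)C(7,2)/C(15,3) = 24/65; then P = 10/14
  2 brown: C(8,2)C(7,1)/C(15,3) = 28/65; then P = 11/14
  3 brown: C(8,3)C(7,0)/C(15,3) = 8/65; then P = 12/14
P(brown from Urn II) = 53/70 ≈ 0.7571.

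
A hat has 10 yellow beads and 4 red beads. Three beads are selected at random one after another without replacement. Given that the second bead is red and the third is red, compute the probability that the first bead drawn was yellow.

5/6

P(first=yellow and the second bead is red and the third is red) = (10/14)·(4/13)·(3/12) = 5/91.
P(E) = Σ over first color = 5/91 + 1/91 = 6/91.
By Bayes, P(first=yellow | E) = 5/91 / 6/91 = 5/6 ≈ 0.8333.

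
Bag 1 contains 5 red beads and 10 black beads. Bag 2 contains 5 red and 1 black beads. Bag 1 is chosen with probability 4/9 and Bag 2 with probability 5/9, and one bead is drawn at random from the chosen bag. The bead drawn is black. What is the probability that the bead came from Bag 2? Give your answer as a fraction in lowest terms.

5/21

P(black | Bag 1) = 2/3; P(black | Bag 2) = 1/6.
P(black) = 4/9·2/3 + 5/9·1/6 = 7/18.
By Bayes' rule, P(Bag 2 | black) = 5/54 / 7/18 = 5/21 ≈ 0.2381.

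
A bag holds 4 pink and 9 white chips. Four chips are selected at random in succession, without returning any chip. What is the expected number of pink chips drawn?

By linearity of expectation, E[X] = Σ P(draw i is pink); by symmetry each draw (even without replacement) has P(pink) = 4/13.
E[X] = 4 · 4/13 = 16/13 ≈ 1.2308.

16/13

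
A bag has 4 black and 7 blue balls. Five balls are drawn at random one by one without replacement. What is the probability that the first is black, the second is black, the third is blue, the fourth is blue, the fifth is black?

Multiply the conditional probability of each draw in order, without replacement, so each draw removes one from its color and from the total.
P = (4/11) · (3/10) · (7/9) · (6/8) · (2/7) = 1/55 ≈ 0.0182.

1/55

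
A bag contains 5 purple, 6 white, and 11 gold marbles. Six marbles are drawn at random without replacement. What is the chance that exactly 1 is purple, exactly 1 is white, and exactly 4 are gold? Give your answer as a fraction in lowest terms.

300/2261

Unordered draws without replacement: count favorable combinations over C(22,6).
Favorable = C(5,1) · C(6,1) · C(11,4) = 9900; total = C(22,6) = 74613.
P = 9900/74613 = 300/2261 ≈ 0.1327.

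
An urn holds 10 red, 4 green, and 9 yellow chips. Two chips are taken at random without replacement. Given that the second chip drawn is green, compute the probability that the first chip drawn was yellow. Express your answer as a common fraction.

9/22

P(first=yellow and the second chip drawn is green) = (9/23)·(4/22) = 18/253.
P(the second chip drawn is green) = Σ over first color = 20/253 + 6/253 + 18/253 = 4/23.
By Bayes, P(first=yellow | the second chip drawn is green) = 18/253 / 4/23 = 9/22 ≈ 0.4091.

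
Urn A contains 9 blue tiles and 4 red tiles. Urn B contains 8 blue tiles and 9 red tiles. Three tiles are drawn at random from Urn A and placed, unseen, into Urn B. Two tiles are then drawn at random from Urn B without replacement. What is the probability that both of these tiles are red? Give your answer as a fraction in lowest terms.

579/2470

Condition on how many of the transferred tiles are red (from Urn A: 4 red of 13; then Urn B has 20 total).
  0 red: C(4,0)C(9,3)/C(13,3) = 42/143; then P = C(9,2)/C(20,2) = 18/95
  1 red: C(4,1)C(9,2)/C(13,3) = 72/143; then P = C(10,2)/C(20,2) = 9/38
  2 red: C(4,2)C(9,1)/C(13,3) = 27/143; then P = C(11,2)/C(20,2) = 11/38
  3 red: C(4,3)C(9,0)/C(13,3) = 2/143; then P = C(12,2)/C(20,2) = 33/95
P(both red) = 579/2470 ≈ 0.2344.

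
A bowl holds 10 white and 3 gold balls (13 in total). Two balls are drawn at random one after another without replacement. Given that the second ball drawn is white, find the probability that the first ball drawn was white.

3/4

P(first=white and the second ball drawn is white) = (10/13)·(9/12) = 15/26.
P(the second ball drawn is white) = Σ over first color = 15/26 + 5/26 = 10/13.
By Bayes, P(first=white | the second ball drawn is white) = 15/26 / 10/13 = 3/4 ≈ 0.7500.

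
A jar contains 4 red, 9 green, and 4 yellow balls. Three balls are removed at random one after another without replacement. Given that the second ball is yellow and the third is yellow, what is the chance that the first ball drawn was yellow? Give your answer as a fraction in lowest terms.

P(first=yellow and the second ball is yellow and the third is yellow) = (4/17)·(3/16)·(2/15) = 1/170.
P(E) = Σ over first color = 1/85 + 9/340 + 1/170 = 3/68.
By Bayes, P(first=yellow | E) = 1/170 / 3/68 = 2/15 ≈ 0.1333.

2/15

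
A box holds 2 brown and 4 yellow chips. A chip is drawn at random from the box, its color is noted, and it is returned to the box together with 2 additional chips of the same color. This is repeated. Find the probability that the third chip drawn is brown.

Sum over the four possibilities for the first two draws (brown/not-brown each), tracking how the brown count and total change by +2 per draw.
P(third is brown) = 1/3 ≈ 0.3333. (In a Pólya urn every draw has the same marginal probability 2/6.)

1/3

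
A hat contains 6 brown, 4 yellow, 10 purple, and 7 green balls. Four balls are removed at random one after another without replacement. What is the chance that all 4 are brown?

Unordered draws without replacement: count favorable combinations over C(27,4).
Favorable = C(6,4) · C(4,0) · C(10,0) · C(7,0) = 15; total = C(27,4) = 17550.
P = 15/17550 = 1/1170 ≈ 0.0009.

1/1170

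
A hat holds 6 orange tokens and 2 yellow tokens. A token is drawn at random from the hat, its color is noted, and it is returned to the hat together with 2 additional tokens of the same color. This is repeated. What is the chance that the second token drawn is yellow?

Condition on the first draw. If first is yellow (prob 2/8), second-yellow has prob (4)/(10); if not (prob 6/8), it has prob 2/(10).
P = (2/8)·(4/10) + (6/8)·(2/10) = 1/4 ≈ 0.2500.

1/4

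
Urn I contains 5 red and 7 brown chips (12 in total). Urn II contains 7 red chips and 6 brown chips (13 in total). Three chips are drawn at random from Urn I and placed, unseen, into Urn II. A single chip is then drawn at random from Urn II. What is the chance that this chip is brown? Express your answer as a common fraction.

31/64

Condition on how many of the transferred chips are brown (from Urn I: 7 brown of 12; then Urn II has 16 total).
  0 brown: C(7,0)C(5,3)/C(12,3) = 1/22; then P = 6/16
  1 brown: C(7,1)C(5,2)/C(12,3) = 7/22; then P = 7/16
  2 brown: C(7,2)C(5,1)/C(12,3) = 21/44; then P = 8/16
  3 brown: C(7,3)C(5,0)/C(12,3) = 7/44; then P = 9/16
P(brown from Urn II) = 31/64 ≈ 0.4844.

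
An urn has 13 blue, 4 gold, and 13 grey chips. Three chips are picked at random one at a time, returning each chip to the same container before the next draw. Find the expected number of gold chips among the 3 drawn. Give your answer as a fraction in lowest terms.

2/5

By linearity of expectation, E[X] = Σ P(draw i is gold); each independent draw has P(gold) = 4/30.
E[X] = 3 · 4/30 = 2/5 ≈ 0.4000.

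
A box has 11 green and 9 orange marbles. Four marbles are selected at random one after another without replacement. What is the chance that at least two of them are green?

Sum the hypergeometric tail for j = 2,…,4 green marbles.
Favorable = C(11,2)·C(9,2) + C(11,3)·C(9,1) + C(11,4)·C(9,0) = 3795; total = C(20,4) = 4845.
P = 3795/4845 = 253/323 ≈ 0.7833.

253/323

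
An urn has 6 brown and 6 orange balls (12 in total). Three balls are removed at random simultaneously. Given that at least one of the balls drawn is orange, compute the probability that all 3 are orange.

P(all 3 orange) = C(6,3)/C(12,3) = 1/11; P(at least one orange) = 1 − C(6,3)/C(12,3) = 10/11.
Since 'all 3 orange' ⊆ 'at least one orange', P(all 3 | at least one) = 1/11 / 10/11 = 1/10 ≈ 0.1000.

1/10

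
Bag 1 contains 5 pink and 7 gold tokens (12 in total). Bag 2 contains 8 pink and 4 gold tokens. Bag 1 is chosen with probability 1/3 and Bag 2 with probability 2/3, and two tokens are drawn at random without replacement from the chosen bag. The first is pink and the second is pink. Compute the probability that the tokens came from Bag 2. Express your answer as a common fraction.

P(E | Bag 1) = 5/33; P(E | Bag 2) = 14/33.
P(E) = 1/3·5/33 + 2/3·14/33 = 1/3.
By Bayes' rule, P(Bag 2 | E) = 28/99 / 1/3 = 28/33 ≈ 0.8485.

28/33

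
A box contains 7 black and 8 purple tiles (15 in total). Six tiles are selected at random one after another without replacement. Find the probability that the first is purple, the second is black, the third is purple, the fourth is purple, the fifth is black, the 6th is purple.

Multiply the conditional probability of each draw in order, without replacement, so each draw removes one from its color and from the total.
P = (8/15) · (7/14) · (7/13) · (6/12) · (6/11) · (5/10) = 14/715 ≈ 0.0196.

14/715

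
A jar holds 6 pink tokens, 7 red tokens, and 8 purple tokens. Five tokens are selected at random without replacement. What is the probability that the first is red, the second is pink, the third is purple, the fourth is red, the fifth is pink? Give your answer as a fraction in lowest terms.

4/969

Multiply the conditional probability of each draw in order, without replacement, so each draw removes one from its color and from the total.
P = (7/21) · (6/20) · (8/19) · (6/18) · (5/17) = 4/969 ≈ 0.0041.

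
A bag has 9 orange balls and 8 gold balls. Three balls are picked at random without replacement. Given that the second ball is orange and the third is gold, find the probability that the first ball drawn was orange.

8/15

P(first=orange and the second ball is orange and the third is gold) = (9/17)·(8/16)·(8/15) = 12/85.
P(E) = Σ over first color = 12/85 + 21/170 = 9/34.
By Bayes, P(first=orange | E) = 12/85 / 9/34 = 8/15 ≈ 0.5333.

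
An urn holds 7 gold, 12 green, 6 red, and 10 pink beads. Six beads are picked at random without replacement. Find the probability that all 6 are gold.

1/231880

Unordered draws without replacement: count favorable combinations over C(35,6).
Favorable = C(7,6) · C(12,0) · C(6,0) · C(10,0) = 7; total = C(35,6) = 1623160.
P = 7/1623160 = 1/231880 ≈ 0.0000.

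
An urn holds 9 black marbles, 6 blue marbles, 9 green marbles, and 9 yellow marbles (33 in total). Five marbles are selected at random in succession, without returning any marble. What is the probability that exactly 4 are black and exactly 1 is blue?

Unordered draws without replacement: count favorable combinations over C(33,5).
Favorable = C(9,4) · C(6,1) · C(9,0) · C(9,0) = 756; total = C(33,5) = 237336.
P = 756/237336 = 63/19778 ≈ 0.0032.

63/19778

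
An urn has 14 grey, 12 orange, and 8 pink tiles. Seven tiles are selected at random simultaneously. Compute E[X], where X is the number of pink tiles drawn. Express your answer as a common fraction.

28/17

By linearity of expectation, E[X] = Σ P(draw i is pink); by symmetry each draw (even without replacement) has P(pink) = 8/34.
E[X] = 7 · 8/34 = 28/17 ≈ 1.6471.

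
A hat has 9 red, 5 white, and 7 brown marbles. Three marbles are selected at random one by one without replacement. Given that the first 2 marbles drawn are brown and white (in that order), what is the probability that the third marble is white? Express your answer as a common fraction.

After removing 1 white, 1 brown, the hat has 4 white out of 19 remaining.
P(third is white | given) = 4/19 ≈ 0.2105.

4/19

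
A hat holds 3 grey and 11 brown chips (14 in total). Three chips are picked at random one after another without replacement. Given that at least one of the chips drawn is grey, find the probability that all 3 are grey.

1/199

P(all 3 grey) = C(3,3)/C(14,3) = 1/364; P(at least one grey) = 1 − C(11,3)/C(14,3) = 199/364.
Since 'all 3 grey' ⊆ 'at least one grey', P(all 3 | at least one) = 1/364 / 199/364 = 1/199 ≈ 0.0050.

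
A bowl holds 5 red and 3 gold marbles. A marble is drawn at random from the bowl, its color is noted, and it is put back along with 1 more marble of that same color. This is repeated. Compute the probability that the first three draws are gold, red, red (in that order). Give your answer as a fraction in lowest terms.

Track the composition after each reinforcement of +1.
P = (3/8) · (5/9) · (6/10) = 1/8 ≈ 0.1250.

1/8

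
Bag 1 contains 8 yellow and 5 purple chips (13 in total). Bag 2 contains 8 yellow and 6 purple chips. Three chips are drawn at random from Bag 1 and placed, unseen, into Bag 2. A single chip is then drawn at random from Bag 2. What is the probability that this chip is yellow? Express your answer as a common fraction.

Condition on how many of the transferred chips are yellow (from Bag 1: 8 yellow of 13; then Bag 2 has 17 total).
  0 yellow: C(8,0)C(5,3)/C(13,3) = 5/143; then P = 8/17
  1 yellow: C(8,1)C(5,2)/C(13,3) = 40/143; then P = 9/17
  2 yellow: C(8,2)C(5,1)/C(13,3) = 70/143; then P = 10/17
  3 yellow: C(8,3)C(5,0)/C(13,3) = 28/143; then P = 11/17
P(yellow from Bag 2) = 128/221 ≈ 0.5792.

128/221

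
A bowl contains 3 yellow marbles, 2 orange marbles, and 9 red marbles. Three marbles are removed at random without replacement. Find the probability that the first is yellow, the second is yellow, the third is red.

9/364

Multiply the conditional probability of each draw in order, without replacement, so each draw removes one from its color and from the total.
P = (3/14) · (2/13) · (9/12) = 9/364 ≈ 0.0247.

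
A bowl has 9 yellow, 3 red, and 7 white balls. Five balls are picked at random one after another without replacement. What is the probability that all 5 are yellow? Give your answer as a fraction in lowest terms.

Unordered draws without replacement: count favorable combinations over C(19,5).
Favorable = C(9,5) · C(3,0) · C(7,0) = 126; total = C(19,5) = 11628.
P = 126/11628 = 7/646 ≈ 0.0108.

7/646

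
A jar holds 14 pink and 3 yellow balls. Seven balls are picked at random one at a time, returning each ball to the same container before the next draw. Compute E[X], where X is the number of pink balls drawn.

By linearity of expectation, E[X] = Σ P(draw i is pink); each independent draw has P(pink) = 14/17.
E[X] = 7 · 14/17 = 98/17 ≈ 5.7647.

98/17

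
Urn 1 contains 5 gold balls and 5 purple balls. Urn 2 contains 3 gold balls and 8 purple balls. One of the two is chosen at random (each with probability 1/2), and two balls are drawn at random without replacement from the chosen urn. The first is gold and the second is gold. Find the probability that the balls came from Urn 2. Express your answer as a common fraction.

27/137

P(E | Urn 1) = 2/9; P(E | Urn 2) = 3/55.
P(E) = 1/2·2/9 + 1/2·3/55 = 137/990.
By Bayes' rule, P(Urn 2 | E) = 3/110 / 137/990 = 27/137 ≈ 0.1971.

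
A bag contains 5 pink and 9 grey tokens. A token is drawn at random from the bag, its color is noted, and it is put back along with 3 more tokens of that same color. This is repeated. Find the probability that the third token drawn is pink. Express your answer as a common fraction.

Sum over the four possibilities for the first two draws (pink/not-pink each), tracking how the pink count and total change by +3 per draw.
P(third is pink) = 5/14 ≈ 0.3571. (In a Pólya urn every draw has the same marginal probability 5/14.)

5/14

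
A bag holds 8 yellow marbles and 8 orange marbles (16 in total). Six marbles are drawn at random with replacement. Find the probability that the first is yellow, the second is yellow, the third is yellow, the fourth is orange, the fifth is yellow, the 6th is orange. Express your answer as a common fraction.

Multiply the conditional probability of each draw in order, with replacement (the composition resets each draw).
P = (8/16) · (8/16) · (8/16) · (8/16) · (8/16) · (8/16) = 1/64 ≈ 0.0156.

1/64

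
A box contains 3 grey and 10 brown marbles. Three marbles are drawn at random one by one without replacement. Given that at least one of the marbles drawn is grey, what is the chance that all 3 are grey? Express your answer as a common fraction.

1/166

P(all 3 grey) = C(3,3)/C(13,3) = 1/286; P(at least one grey) = 1 − C(10,3)/C(13,3) = 83/143.
Since 'all 3 grey' ⊆ 'at least one grey', P(all 3 | at least one) = 1/286 / 83/143 = 1/166 ≈ 0.0060.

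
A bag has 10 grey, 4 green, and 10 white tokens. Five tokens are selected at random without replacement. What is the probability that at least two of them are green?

Sum the hypergeometric tail for j = 2,…,4 green tokens.
Favorable = C(4,2)·C(20,3) + C(4,3)·C(20,2) + C(4,4)·C(20,1) = 7620; total = C(24,5) = 42504.
P = 7620/42504 = 635/3542 ≈ 0.1793.

635/3542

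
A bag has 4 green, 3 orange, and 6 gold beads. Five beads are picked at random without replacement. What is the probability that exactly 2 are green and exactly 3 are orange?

2/429

Unordered draws without replacement: count favorable combinations over C(13,5).
Favorable = C(4,2) · C(3,3) · C(6,0) = 6; total = C(13,5) = 1287.
P = 6/1287 = 2/429 ≈ 0.0047.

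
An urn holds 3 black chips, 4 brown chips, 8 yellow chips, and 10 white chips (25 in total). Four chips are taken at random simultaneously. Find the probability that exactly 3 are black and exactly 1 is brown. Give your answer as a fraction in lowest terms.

Unordered draws without replacement: count favorable combinations over C(25,4).
Favorable = C(3,3) · C(4,1) · C(8,0) · C(10,0) = 4; total = C(25,4) = 12650.
P = 4/12650 = 2/6325 ≈ 0.0003.

2/6325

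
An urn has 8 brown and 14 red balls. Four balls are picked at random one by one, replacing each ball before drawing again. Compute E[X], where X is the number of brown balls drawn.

16/11

By linearity of expectation, E[X] = Σ P(draw i is brown); each independent draw has P(brown) = 8/22.
E[X] = 4 · 8/22 = 16/11 ≈ 1.4545.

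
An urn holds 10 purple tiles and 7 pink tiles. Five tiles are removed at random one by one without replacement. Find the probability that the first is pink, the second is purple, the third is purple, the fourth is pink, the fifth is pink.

Multiply the conditional probability of each draw in order, without replacement, so each draw removes one from its color and from the total.
P = (7/17) · (10/16) · (9/15) · (6/14) · (5/13) = 45/1768 ≈ 0.0255.

45/1768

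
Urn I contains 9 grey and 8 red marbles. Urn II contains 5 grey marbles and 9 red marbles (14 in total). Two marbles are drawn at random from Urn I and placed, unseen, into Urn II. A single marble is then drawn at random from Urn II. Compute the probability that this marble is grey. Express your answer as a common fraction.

103/272

Condition on how many of the transferred marbles are grey (from Urn I: 9 grey of 17; then Urn II has 16 total).
  0 grey: C(9,0)C(8,2)/C(17,2) = 7/34; then P = 5/16
  1 grey: C(9,1)C(8,1)/C(17,2) = 9/17; then P = 6/16
  2 grey: C(9,2)C(8,0)/C(17,2) = 9/34; then P = 7/16
P(grey from Urn II) = 103/272 ≈ 0.3787.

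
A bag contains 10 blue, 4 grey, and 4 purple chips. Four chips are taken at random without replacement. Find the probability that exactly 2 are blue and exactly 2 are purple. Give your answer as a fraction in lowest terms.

Unordered draws without replacement: count favorable combinations over C(18,4).
Favorable = C(10,2) · C(4,0) · C(4,2) = 270; total = C(18,4) = 3060.
P = 270/3060 = 3/34 ≈ 0.0882.

3/34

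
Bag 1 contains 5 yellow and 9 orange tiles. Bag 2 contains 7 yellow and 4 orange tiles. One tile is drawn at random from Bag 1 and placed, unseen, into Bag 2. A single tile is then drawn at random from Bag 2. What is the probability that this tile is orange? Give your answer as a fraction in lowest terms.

65/168

Condition on how many of the transferred tiles are orange (from Bag 1: 9 orange of 14; then Bag 2 has 12 total).
  0 orange: C(9,0)C(5,1)/C(14,1) = 5/14; then P = 4/12
  1 orange: C(9,1)C(5,0)/C(14,1) = 9/14; then P = 5/12
P(orange from Bag 2) = 65/168 ≈ 0.3869.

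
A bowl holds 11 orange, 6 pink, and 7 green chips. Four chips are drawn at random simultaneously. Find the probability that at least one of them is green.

589/759

Use the complement: P(at least one green) = 1 − P(no green).
P(none) = C(17,4)/C(24,4) = 2380/10626.
So P = 1 − 2380/10626 = 589/759 ≈ 0.7760.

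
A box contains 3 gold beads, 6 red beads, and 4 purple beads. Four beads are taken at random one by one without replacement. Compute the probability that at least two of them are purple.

Sum the hypergeometric tail for j = 2,…,4 purple beads.
Favorable = C(4,2)·C(9,2) + C(4,3)·C(9,1) + C(4,4)·C(9,0) = 253; total = C(13,4) = 715.
P = 253/715 = 23/65 ≈ 0.3538.

23/65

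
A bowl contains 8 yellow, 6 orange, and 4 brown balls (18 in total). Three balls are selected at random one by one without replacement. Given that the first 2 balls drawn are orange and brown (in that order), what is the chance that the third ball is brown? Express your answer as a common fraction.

3/16

After removing 1 orange, 1 brown, the bowl has 3 brown out of 16 remaining.
P(third is brown | given) = 3/16 ≈ 0.1875.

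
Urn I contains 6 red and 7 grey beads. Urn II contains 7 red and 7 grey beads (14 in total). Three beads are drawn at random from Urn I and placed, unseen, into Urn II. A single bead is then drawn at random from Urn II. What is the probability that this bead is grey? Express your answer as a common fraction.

Condition on how many of the transferred beads are grey (from Urn I: 7 grey of 13; then Urn II has 17 total).
  0 grey: C(7,0)C(6,3)/C(13,3) = 10/143; then P = 7/17
  1 grey: C(7,1)C(6,2)/C(13,3) = 105/286; then P = 8/17
  2 grey: C(7,2)C(6,1)/C(13,3) = 63/143; then P = 9/17
  3 grey: C(7,3)C(6,0)/C(13,3) = 35/286; then P = 10/17
P(grey from Urn II) = 112/221 ≈ 0.5068.

112/221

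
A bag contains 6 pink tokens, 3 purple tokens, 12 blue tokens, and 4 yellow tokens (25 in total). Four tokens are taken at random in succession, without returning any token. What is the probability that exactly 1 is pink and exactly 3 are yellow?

Unordered draws without replacement: count favorable combinations over C(25,4).
Favorable = C(6,1) · C(3,0) · C(12,0) · C(4,3) = 24; total = C(25,4) = 12650.
P = 24/12650 = 12/6325 ≈ 0.0019.

12/6325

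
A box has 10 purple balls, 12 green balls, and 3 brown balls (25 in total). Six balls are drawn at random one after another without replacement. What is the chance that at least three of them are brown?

1/115

Sum the hypergeometric tail for j = 3,…,3 brown balls.
Favorable = C(3,3)·C(22,3) = 1540; total = C(25,6) = 177100.
P = 1540/177100 = 1/115 ≈ 0.0087.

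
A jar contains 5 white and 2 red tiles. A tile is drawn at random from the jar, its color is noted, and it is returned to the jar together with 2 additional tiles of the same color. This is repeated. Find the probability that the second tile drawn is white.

5/7

Condition on the first draw. If first is white (prob 5/7), second-white has prob (7)/(9); if not (prob 2/7), it has prob 5/(9).
P = (5/7)·(7/9) + (2/7)·(5/9) = 5/7 ≈ 0.7143.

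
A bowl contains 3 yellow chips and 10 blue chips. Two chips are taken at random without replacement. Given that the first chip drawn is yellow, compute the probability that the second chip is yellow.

After removing 1 yellow, the bowl has 2 yellow out of 12 remaining.
P(second is yellow | given) = 2/12 = 1/6 ≈ 0.1667.

1/6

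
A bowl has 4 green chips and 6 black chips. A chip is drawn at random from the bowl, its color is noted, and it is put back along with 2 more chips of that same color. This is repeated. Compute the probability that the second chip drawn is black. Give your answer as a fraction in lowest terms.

Condition on the first draw. If first is black (prob 6/10), second-black has prob (8)/(12); if not (prob 4/10), it has prob 6/(12).
P = (6/10)·(8/12) + (4/10)·(6/12) = 3/5 ≈ 0.6000.

3/5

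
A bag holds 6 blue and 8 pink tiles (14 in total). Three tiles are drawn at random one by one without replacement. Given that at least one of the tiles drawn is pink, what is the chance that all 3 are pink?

7/43

P(all 3 pink) = C(8,3)/C(14,3) = 2/13; P(at least one pink) = 1 − C(6,3)/C(14,3) = 86/91.
Since 'all 3 pink' ⊆ 'at least one pink', P(all 3 | at least one) = 2/13 / 86/91 = 7/43 ≈ 0.1628.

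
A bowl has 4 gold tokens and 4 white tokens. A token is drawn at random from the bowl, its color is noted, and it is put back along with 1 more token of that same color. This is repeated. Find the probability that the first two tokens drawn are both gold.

5/18

After a gold draw the bowl holds 5 gold out of 9.
P = (4/8)·(5/9) = 5/18 ≈ 0.2778.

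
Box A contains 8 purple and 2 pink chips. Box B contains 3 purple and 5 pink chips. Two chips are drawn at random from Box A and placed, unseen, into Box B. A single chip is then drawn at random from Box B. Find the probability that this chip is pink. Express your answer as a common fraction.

Condition on how many of the transferred chips are pink (from Box A: 2 pink of 10; then Box B has 10 total).
  0 pink: C(2,0)C(8,2)/C(10,2) = 28/45; then P = 5/10
  1 pink: C(2,1)C(8,1)/C(10,2) = 16/45; then P = 6/10
  2 pink: C(2,2)C(8,0)/C(10,2) = 1/45; then P = 7/10
P(pink from Box B) = 27/50 ≈ 0.5400.

27/50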